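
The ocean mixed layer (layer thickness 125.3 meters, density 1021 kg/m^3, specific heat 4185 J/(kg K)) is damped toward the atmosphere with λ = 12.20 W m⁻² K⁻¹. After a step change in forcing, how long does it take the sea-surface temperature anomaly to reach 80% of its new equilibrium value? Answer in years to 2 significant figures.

2.2 years

Areal heat capacity C = ρ c_p D = 1021 × 4185 × 125.3 = 5.35×10^8 J/(m^2 K).
τ = C / λ = 5.35×10^8 / 12.20 = 4.39×10^7 s.
Fraction reached: 1 − e^(−t/τ) = 0.80 ⇒ t = −τ ln(1 − 0.80) = τ × 1.61.
t = 7.06×10^7 s = 2.24 years.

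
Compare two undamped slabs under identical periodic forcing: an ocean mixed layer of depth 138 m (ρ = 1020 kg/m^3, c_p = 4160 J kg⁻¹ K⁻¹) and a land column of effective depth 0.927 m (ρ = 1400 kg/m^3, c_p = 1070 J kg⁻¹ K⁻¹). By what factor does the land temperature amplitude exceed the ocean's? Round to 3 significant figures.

422

C_ocean = 1020 × 4160 × 138 = 5.86×10^8 J/(m²·K).
C_land = 1400 × 1070 × 0.927 = 1.39×10^6 J/(m²·K).
Undamped amplitude ∝ 1/C, so A_land/A_ocean = C_ocean/C_land = 422.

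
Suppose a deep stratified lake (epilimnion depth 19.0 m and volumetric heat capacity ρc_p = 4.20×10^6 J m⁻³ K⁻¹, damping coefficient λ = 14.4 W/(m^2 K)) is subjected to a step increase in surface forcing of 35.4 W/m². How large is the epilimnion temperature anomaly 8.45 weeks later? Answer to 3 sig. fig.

Areal heat capacity C = ρc_p × D = 4.20×10^6 × 19.0 = 7.98×10^7 J/(m^2 K).
τ = C / λ = 7.98×10^7 / 14.4 = 5.54×10^6 s.
Equilibrium anomaly ΔT_eq = F / λ = 35.4 / 14.4 = 2.46 K.
t = 8.45 weeks = 5.11×10^6 s, so t/τ = 0.922.
ΔT(t) = ΔT_eq (1 − e^(−t/τ)) = 2.46 × (1 − e^−0.922) = 1.48 K.

1.48 K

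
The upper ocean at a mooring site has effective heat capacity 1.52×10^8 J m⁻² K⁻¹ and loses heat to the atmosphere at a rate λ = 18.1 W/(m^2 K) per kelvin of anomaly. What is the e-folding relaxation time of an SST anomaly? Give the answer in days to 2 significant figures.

97 days

Areal heat capacity C = 1.52×10^8 J m⁻² K⁻¹ (given).
Relaxation time τ = C / λ = 1.52×10^8 / 18.1 = 8.40×10^6 s.
In days: 8.40×10^6 s / (86400 s/day) = 97.2 days.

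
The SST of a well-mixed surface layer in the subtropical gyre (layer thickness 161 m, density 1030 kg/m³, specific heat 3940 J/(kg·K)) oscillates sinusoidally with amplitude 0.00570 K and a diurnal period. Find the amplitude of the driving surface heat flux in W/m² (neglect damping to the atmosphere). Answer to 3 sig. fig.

271

Areal heat capacity C = ρ c_p D = 1030 × 3940 × 161 = 6.53×10^8 J/(m²·K).
ω = 2π / 86400 s = 7.27×10^-5 s⁻¹.
Cω = 6.53×10^8 × 7.27×10^-5 = 47500 W/(m²·K).
F₀ = A × Cω = 0.00570 × 47500 = 271 W/m².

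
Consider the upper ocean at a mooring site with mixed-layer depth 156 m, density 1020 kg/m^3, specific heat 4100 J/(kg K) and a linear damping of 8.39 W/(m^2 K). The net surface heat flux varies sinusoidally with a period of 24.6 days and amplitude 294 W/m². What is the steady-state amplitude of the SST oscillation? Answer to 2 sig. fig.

0.15 K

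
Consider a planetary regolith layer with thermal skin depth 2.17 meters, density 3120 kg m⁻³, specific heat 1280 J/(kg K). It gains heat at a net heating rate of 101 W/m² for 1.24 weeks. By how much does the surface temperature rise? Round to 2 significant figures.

Areal heat capacity C = ρ c_p D = 3120 × 1280 × 2.17 = 8.67×10^6 J/(m²·K).
Net heat input Q = F Δt = 101 × (1.24 weeks × 6.048×10^5 s/week) = 7.57×10^7 J/m².
ΔT = Q / C = 7.57×10^7 / 8.67×10^6 = 8.74 K.

8.7 K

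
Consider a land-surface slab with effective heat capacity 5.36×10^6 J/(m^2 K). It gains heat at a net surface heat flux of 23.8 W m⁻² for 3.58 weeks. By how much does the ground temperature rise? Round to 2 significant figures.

9.6 K

Areal heat capacity C = 5.36×10^6 J/(m^2 K) (given).
Net heat input Q = F Δt = 23.8 × (3.58 weeks × 6.048×10^5 s/week) = 5.15×10^7 J/m².
ΔT = Q / C = 5.15×10^7 / 5.36×10^6 = 9.61 K.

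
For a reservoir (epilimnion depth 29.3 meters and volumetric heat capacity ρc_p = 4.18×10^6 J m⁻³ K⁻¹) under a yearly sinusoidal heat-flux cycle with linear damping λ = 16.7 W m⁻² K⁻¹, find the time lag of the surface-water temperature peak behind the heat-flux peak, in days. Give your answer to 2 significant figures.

56 days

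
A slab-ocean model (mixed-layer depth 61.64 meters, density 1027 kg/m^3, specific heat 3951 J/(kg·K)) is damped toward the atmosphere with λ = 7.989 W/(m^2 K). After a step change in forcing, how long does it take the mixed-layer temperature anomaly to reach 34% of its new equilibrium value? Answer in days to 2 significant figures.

150 days

Areal heat capacity C = ρ c_p D = 1027 × 3951 × 61.64 = 2.50×10^8 J/(m²·K).
τ = C / λ = 2.50×10^8 / 7.989 = 3.13×10^7 s.
Fraction reached: 1 − e^(−t/τ) = 0.34 ⇒ t = −τ ln(1 − 0.34) = τ × 0.416.
t = 1.30×10^7 s = 151 days.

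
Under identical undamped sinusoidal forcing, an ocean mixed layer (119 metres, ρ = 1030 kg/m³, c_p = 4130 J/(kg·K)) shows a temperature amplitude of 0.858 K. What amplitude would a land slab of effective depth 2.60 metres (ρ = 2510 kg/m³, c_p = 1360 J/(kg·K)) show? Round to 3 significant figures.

48.9 K

C_ocean = 5.06×10^8 J/(m²·K); C_land = 8.88×10^6 J/(m²·K).
A ∝ 1/C ⇒ A_land = A_ocean × C_ocean/C_land = 0.858 × 57.0 = 48.9 K.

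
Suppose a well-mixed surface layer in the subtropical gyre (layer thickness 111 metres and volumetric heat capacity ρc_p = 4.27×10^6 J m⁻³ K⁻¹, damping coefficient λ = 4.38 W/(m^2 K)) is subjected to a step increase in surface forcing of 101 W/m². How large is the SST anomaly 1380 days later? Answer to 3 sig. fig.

15.4 K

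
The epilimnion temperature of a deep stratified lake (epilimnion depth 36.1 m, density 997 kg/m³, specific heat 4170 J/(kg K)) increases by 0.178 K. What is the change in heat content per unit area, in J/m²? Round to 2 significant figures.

2.7×10^7

Areal heat capacity C = ρ c_p D = 997 × 4170 × 36.1 = 1.50×10^8 J/(m²·K).
ΔQ = C ΔT = 1.50×10^8 × 0.178 = 2.67×10^7 J/m².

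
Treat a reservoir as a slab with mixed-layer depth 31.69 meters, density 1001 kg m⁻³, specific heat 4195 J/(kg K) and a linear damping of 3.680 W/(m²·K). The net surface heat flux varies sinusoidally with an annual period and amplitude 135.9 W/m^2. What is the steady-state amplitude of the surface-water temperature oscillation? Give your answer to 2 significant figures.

Areal heat capacity C = ρ c_p D = 1001 × 4195 × 31.69 = 1.33×10^8 J/(m^2 K).
Angular frequency ω = 2π / T = 2π / 3.15×10^7 s = 1.99×10^-7 s⁻¹.
√((Cω)² + λ²) = √((26.5)² + 3.680²) = 26.8 W/(m²·K).
Amplitude A = F₀ / √((Cω)²+λ²) = 135.9 / 26.8 = 5.08 K.

5.1 K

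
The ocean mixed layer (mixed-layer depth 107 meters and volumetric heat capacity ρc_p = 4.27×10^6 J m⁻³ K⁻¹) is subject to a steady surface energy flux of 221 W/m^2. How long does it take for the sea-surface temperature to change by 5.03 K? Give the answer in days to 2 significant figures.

Areal heat capacity C = ρc_p × D = 4.27×10^6 × 107 = 4.57×10^8 J/(m²·K).
Time required: Δt = C ΔT / F = 4.57×10^8 × 5.03 / 221 = 1.04×10^7 s.
In days: 1.04×10^7 s / (86400 s/day) = 120 days.

120 days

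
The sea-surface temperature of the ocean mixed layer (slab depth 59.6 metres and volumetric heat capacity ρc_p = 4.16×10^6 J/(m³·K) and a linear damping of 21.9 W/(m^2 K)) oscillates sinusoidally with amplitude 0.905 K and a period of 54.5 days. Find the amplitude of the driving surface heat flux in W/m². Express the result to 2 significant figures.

300

Areal heat capacity C = ρc_p × D = 4.16×10^6 × 59.6 = 2.48×10^8 J/(m^2 K).
ω = 2π / 4.71×10^6 s = 1.33×10^-6 s⁻¹.
√((Cω)² + λ²) = √((331)² + 21.9²) = 332 W/(m²·K).
F₀ = A × √((Cω)²+λ²) = 0.905 × 332 = 300 W/m².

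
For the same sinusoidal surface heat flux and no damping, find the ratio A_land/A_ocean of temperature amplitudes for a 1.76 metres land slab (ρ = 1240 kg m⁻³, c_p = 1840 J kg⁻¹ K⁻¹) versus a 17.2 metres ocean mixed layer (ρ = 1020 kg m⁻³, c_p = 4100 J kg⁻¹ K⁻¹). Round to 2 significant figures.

C_ocean = 1020 × 4100 × 17.2 = 7.19×10^7 J/(m²·K).
C_land = 1240 × 1840 × 1.76 = 4.02×10^6 J/(m²·K).
Undamped amplitude ∝ 1/C, so A_land/A_ocean = C_ocean/C_land = 17.9.

18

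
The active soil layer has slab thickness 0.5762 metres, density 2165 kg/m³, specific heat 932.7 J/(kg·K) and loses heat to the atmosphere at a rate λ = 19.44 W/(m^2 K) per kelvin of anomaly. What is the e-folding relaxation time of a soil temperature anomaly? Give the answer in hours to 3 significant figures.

16.6 hours

Areal heat capacity C = ρ c_p D = 2165 × 932.7 × 0.5762 = 1.16×10^6 J m⁻² K⁻¹.
Relaxation time τ = C / λ = 1.16×10^6 / 19.44 = 59900 s.
In hours: 59900 s / (3600 s/hour) = 16.6 hours.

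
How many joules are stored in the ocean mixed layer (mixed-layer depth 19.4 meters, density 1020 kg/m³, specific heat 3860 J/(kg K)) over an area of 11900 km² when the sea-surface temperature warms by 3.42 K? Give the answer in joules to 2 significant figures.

3.1×10^18 J

Areal heat capacity C = ρ c_p D = 1020 × 3860 × 19.4 = 7.64×10^7 J/(m^2 K).
Heat per unit area: q = C ΔT = 7.64×10^7 × 3.42 = 2.61×10^8 J/m².
Total heat: Q = q × A = 2.61×10^8 × (11900 × 10⁶ m²) = 3.11×10^18 J.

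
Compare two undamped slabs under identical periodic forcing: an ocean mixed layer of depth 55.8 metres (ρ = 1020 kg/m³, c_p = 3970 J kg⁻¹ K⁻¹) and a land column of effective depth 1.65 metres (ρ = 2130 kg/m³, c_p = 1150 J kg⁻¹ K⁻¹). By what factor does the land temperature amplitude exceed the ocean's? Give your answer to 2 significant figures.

56

C_ocean = 1020 × 3970 × 55.8 = 2.26×10^8 J/(m²·K).
C_land = 2130 × 1150 × 1.65 = 4.04×10^6 J/(m²·K).
Undamped amplitude ∝ 1/C, so A_land/A_ocean = C_ocean/C_land = 55.9.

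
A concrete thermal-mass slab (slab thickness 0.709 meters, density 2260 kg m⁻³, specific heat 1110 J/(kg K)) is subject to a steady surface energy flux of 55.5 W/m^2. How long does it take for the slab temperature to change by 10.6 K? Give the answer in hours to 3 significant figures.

94.4 hours

Areal heat capacity C = ρ c_p D = 2260 × 1110 × 0.709 = 1.78×10^6 J/(m^2 K).
Time required: Δt = C ΔT / F = 1.78×10^6 × 10.6 / 55.5 = 3.40×10^5 s.
In hours: 3.40×10^5 s / (3600 s/hour) = 94.4 hours.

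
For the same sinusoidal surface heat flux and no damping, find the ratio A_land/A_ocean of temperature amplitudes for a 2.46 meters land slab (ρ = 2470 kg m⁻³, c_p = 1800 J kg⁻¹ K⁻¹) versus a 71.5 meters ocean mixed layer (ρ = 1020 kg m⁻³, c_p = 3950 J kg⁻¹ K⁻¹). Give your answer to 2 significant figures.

C_ocean = 1020 × 3950 × 71.5 = 2.88×10^8 J/(m²·K).
C_land = 2470 × 1800 × 2.46 = 1.09×10^7 J/(m²·K).
Undamped amplitude ∝ 1/C, so A_land/A_ocean = C_ocean/C_land = 26.3.

26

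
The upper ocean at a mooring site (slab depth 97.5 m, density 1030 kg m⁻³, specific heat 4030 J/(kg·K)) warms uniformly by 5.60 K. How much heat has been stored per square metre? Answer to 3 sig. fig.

Areal heat capacity C = ρ c_p D = 1030 × 4030 × 97.5 = 4.05×10^8 J m⁻² K⁻¹.
ΔQ = C ΔT = 4.05×10^8 × 5.60 = 2.27×10^9 J/m².

2.27×10^9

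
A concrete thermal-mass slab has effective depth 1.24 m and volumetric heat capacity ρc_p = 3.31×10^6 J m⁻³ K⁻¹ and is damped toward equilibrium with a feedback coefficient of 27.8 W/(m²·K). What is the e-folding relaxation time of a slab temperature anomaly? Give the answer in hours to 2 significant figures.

Areal heat capacity C = ρc_p × D = 3.31×10^6 × 1.24 = 4.10×10^6 J m⁻² K⁻¹.
Relaxation time τ = C / λ = 4.10×10^6 / 27.8 = 1.48×10^5 s.
In hours: 1.48×10^5 s / (3600 s/hour) = 41.0 hours.

41 hours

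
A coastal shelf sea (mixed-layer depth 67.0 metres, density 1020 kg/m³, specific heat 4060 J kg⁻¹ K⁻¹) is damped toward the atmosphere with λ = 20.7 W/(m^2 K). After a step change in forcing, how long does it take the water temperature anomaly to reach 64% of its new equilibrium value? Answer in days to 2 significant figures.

160 days

Areal heat capacity C = ρ c_p D = 1020 × 4060 × 67.0 = 2.77×10^8 J/(m^2 K).
τ = C / λ = 2.77×10^8 / 20.7 = 1.34×10^7 s.
Fraction reached: 1 − e^(−t/τ) = 0.64 ⇒ t = −τ ln(1 − 0.64) = τ × 1.02.
t = 1.37×10^7 s = 158 days.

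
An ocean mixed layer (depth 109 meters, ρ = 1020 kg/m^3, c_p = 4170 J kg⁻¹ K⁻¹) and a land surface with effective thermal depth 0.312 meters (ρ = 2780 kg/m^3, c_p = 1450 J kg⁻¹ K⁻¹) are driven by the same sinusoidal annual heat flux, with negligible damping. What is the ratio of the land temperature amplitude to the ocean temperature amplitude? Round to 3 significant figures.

369

C_ocean = 1020 × 4170 × 109 = 4.64×10^8 J/(m²·K).
C_land = 2780 × 1450 × 0.312 = 1.26×10^6 J/(m²·K).
Undamped amplitude ∝ 1/C, so A_land/A_ocean = C_ocean/C_land = 369.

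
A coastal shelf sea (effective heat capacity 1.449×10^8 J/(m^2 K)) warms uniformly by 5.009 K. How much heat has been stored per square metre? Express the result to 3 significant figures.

7.26×10^8

Areal heat capacity C = 1.449×10^8 J/(m^2 K) (given).
ΔQ = C ΔT = 1.45×10^8 × 5.009 = 7.26×10^8 J/m².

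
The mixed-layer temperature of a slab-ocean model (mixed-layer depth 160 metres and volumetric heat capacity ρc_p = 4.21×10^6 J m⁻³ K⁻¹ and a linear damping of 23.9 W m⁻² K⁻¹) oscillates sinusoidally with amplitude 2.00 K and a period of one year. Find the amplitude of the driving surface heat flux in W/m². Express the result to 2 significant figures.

270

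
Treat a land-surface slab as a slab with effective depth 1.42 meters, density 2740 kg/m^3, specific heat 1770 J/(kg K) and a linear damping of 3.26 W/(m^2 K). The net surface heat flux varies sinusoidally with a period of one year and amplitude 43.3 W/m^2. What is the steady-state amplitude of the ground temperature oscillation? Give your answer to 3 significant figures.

12.2 K

Areal heat capacity C = ρ c_p D = 2740 × 1770 × 1.42 = 6.89×10^6 J/(m^2 K).
Angular frequency ω = 2π / T = 2π / 3.15×10^7 s = 1.99×10^-7 s⁻¹.
√((Cω)² + λ²) = √((1.37)² + 3.26²) = 3.54 W/(m²·K).
Amplitude A = F₀ / √((Cω)²+λ²) = 43.3 / 3.54 = 12.2 K.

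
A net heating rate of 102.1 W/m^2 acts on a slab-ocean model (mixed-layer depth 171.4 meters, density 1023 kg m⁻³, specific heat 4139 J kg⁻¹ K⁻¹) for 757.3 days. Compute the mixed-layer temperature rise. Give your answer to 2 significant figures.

Areal heat capacity C = ρ c_p D = 1023 × 4139 × 171.4 = 7.26×10^8 J/(m^2 K).
Net heat input Q = F Δt = 102.1 × (757.3 days × 86400 s/day) = 6.68×10^9 J/m².
ΔT = Q / C = 6.68×10^9 / 7.26×10^8 = 9.21 K.

9.2 K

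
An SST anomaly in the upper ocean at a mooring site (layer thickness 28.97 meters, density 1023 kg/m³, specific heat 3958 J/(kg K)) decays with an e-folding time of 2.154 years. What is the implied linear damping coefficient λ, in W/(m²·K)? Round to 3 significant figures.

Areal heat capacity C = ρ c_p D = 1023 × 3958 × 28.97 = 1.17×10^8 J/(m²·K).
τ = 2.154 years = 6.80×10^7 s.
λ = C / τ = 1.17×10^8 / 6.80×10^7 = 1.73 W/(m²·K).

1.73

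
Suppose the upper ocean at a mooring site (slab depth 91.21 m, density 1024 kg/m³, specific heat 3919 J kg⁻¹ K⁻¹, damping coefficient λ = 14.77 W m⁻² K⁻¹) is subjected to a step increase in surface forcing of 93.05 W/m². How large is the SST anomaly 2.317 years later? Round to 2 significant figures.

Areal heat capacity C = ρ c_p D = 1024 × 3919 × 91.21 = 3.66×10^8 J/(m^2 K).
τ = C / λ = 3.66×10^8 / 14.77 = 2.48×10^7 s.
Equilibrium anomaly ΔT_eq = F / λ = 93.05 / 14.77 = 6.30 K.
t = 2.317 years = 7.31×10^7 s, so t/τ = 2.95.
ΔT(t) = ΔT_eq (1 − e^(−t/τ)) = 6.30 × (1 − e^−2.95) = 5.97 K.

6.0 K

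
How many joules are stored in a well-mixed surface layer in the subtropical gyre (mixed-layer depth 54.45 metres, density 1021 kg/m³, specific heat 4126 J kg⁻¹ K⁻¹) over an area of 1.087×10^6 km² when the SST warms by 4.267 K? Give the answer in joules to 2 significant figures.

1.1×10^21 J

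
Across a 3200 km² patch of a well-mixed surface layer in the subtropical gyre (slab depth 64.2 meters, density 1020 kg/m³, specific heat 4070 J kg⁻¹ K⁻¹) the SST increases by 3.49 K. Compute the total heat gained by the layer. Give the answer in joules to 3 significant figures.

Areal heat capacity C = ρ c_p D = 1020 × 4070 × 64.2 = 2.67×10^8 J/(m²·K).
Heat per unit area: q = C ΔT = 2.67×10^8 × 3.49 = 9.30×10^8 J/m².
Total heat: Q = q × A = 9.30×10^8 × (3200 × 10⁶ m²) = 2.98×10^18 J.

2.98×10^18 J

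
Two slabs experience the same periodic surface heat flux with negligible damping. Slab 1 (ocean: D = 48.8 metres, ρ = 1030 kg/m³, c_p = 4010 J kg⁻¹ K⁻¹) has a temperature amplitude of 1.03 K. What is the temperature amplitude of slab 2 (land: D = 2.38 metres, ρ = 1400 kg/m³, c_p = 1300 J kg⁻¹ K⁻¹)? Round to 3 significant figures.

47.9 K

C_ocean = 2.02×10^8 J/(m²·K); C_land = 4.33×10^6 J/(m²·K).
A ∝ 1/C ⇒ A_land = A_ocean × C_ocean/C_land = 1.03 × 46.5 = 47.9 K.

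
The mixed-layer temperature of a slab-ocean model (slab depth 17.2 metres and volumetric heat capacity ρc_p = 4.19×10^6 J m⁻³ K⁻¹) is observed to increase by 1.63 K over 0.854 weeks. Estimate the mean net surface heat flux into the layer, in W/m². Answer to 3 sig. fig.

Areal heat capacity C = ρc_p × D = 4.19×10^6 × 17.2 = 7.21×10^7 J/(m^2 K).
Required heat per unit area: Q = C ΔT = 7.21×10^7 × 1.63 = 1.17×10^8 J/m².
Flux F = Q / Δt = 1.17×10^8 / 5.16×10^5 s = 227 W/m².

227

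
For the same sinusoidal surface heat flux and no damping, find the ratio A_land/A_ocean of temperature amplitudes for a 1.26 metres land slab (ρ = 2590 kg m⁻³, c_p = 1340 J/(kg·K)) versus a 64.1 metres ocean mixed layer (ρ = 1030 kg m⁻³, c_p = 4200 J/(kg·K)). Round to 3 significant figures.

63.4

C_ocean = 1030 × 4200 × 64.1 = 2.77×10^8 J/(m²·K).
C_land = 2590 × 1340 × 1.26 = 4.37×10^6 J/(m²·K).
Undamped amplitude ∝ 1/C, so A_land/A_ocean = C_ocean/C_land = 63.4.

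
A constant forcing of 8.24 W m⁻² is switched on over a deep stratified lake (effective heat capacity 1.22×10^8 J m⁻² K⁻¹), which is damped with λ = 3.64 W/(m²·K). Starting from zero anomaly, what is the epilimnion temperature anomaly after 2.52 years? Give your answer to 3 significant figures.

Areal heat capacity C = 1.22×10^8 J m⁻² K⁻¹ (given).
τ = C / λ = 1.22×10^8 / 3.64 = 3.35×10^7 s.
Equilibrium anomaly ΔT_eq = F / λ = 8.24 / 3.64 = 2.26 K.
t = 2.52 years = 7.95×10^7 s, so t/τ = 2.37.
ΔT(t) = ΔT_eq (1 − e^(−t/τ)) = 2.26 × (1 − e^−2.37) = 2.05 K.

2.05 K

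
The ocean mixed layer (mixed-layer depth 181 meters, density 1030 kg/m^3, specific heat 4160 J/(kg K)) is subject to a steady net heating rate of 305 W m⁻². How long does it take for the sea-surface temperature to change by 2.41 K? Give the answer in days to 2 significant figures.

71 days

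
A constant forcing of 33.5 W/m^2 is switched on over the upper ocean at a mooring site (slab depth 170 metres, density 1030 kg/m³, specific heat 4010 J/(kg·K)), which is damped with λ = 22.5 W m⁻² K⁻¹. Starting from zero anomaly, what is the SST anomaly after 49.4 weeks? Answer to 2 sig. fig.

0.92 K

Areal heat capacity C = ρ c_p D = 1030 × 4010 × 170 = 7.02×10^8 J/(m²·K).
τ = C / λ = 7.02×10^8 / 22.5 = 3.12×10^7 s.
Equilibrium anomaly ΔT_eq = F / λ = 33.5 / 22.5 = 1.49 K.
t = 49.4 weeks = 2.99×10^7 s, so t/τ = 0.957.
ΔT(t) = ΔT_eq (1 − e^(−t/τ)) = 1.49 × (1 − e^−0.957) = 0.917 K.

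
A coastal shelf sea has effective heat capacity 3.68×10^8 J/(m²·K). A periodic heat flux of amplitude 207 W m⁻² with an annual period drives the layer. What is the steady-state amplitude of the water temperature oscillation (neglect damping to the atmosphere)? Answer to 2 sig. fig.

2.8 K

Areal heat capacity C = 3.68×10^8 J/(m²·K) (given).
Angular frequency ω = 2π / T = 2π / 3.15×10^7 s = 1.99×10^-7 s⁻¹.
Cω = 3.68×10^8 × 1.99×10^-7 = 73.3 W/(m²·K).
Amplitude A = F₀ / (Cω) = 207 / 73.3 = 2.82 K.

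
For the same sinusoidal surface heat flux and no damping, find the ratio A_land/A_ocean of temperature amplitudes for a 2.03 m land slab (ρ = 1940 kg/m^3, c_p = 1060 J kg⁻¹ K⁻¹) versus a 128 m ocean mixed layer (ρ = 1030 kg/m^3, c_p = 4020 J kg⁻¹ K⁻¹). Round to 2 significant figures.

C_ocean = 1030 × 4020 × 128 = 5.30×10^8 J/(m²·K).
C_land = 1940 × 1060 × 2.03 = 4.17×10^6 J/(m²·K).
Undamped amplitude ∝ 1/C, so A_land/A_ocean = C_ocean/C_land = 127.

130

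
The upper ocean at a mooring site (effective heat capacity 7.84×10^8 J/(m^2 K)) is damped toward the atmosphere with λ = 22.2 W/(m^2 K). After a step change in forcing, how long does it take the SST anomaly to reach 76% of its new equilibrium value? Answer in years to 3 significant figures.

Areal heat capacity C = 7.84×10^8 J/(m^2 K) (given).
τ = C / λ = 7.84×10^8 / 22.2 = 3.53×10^7 s.
Fraction reached: 1 − e^(−t/τ) = 0.76 ⇒ t = −τ ln(1 − 0.76) = τ × 1.43.
t = 5.04×10^7 s = 1.60 years.

1.60 years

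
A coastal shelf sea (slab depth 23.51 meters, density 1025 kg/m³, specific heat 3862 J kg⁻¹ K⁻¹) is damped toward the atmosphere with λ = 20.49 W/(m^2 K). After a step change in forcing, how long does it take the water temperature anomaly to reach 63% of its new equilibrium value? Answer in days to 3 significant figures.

52.3 days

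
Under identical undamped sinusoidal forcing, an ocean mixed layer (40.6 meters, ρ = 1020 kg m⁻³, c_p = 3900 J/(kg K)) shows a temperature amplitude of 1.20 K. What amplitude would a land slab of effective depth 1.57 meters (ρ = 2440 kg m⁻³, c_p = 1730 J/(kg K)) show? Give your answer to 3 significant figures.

29.2 K

C_ocean = 1.62×10^8 J/(m²·K); C_land = 6.63×10^6 J/(m²·K).
A ∝ 1/C ⇒ A_land = A_ocean × C_ocean/C_land = 1.20 × 24.4 = 29.2 K.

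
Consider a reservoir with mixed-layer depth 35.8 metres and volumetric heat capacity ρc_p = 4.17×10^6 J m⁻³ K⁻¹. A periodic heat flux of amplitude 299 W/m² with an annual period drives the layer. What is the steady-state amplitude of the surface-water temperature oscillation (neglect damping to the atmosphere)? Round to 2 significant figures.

10 K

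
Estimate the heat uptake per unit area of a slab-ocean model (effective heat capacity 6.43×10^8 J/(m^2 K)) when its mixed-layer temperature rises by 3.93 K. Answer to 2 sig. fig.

Areal heat capacity C = 6.43×10^8 J/(m^2 K) (given).
ΔQ = C ΔT = 6.43×10^8 × 3.93 = 2.53×10^9 J/m².

2.5×10^9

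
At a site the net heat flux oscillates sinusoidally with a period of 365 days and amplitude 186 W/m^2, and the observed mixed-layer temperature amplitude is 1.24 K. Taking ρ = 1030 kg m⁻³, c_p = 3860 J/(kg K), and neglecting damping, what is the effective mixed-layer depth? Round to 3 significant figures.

189 m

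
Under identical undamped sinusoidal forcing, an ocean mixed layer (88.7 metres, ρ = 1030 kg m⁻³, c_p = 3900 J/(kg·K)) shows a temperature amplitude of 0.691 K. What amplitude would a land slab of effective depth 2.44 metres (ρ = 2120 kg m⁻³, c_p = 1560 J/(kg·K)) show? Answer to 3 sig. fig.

30.5 K

C_ocean = 3.56×10^8 J/(m²·K); C_land = 8.07×10^6 J/(m²·K).
A ∝ 1/C ⇒ A_land = A_ocean × C_ocean/C_land = 0.691 × 44.2 = 30.5 K.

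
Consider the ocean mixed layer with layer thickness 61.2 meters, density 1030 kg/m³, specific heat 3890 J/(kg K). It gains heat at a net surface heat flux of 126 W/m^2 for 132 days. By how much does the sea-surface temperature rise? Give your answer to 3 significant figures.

Areal heat capacity C = ρ c_p D = 1030 × 3890 × 61.2 = 2.45×10^8 J/(m^2 K).
Net heat input Q = F Δt = 126 × (132 days × 86400 s/day) = 1.44×10^9 J/m².
ΔT = Q / C = 1.44×10^9 / 2.45×10^8 = 5.86 K.

5.86 K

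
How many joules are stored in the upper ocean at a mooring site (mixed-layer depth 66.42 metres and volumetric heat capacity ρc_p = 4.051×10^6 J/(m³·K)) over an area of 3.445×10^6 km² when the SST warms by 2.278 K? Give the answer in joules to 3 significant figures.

Areal heat capacity C = ρc_p × D = 4.051×10^6 × 66.42 = 2.69×10^8 J/(m²·K).
Heat per unit area: q = C ΔT = 2.69×10^8 × 2.278 = 6.13×10^8 J/m².
Total heat: Q = q × A = 6.13×10^8 × (3.445×10^6 × 10⁶ m²) = 2.11×10^21 J.

2.11×10^21 J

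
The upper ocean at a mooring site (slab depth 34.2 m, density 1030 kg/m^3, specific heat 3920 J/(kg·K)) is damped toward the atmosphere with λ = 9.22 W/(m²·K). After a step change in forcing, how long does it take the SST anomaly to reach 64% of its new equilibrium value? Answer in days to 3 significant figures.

Areal heat capacity C = ρ c_p D = 1030 × 3920 × 34.2 = 1.38×10^8 J m⁻² K⁻¹.
τ = C / λ = 1.38×10^8 / 9.22 = 1.50×10^7 s.
Fraction reached: 1 − e^(−t/τ) = 0.64 ⇒ t = −τ ln(1 − 0.64) = τ × 1.02.
t = 1.53×10^7 s = 177 days.

177 days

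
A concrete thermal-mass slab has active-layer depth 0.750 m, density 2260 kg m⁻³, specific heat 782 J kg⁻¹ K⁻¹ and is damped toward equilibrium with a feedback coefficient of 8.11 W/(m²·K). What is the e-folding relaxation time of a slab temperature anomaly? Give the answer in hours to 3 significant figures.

45.4 hours

Areal heat capacity C = ρ c_p D = 2260 × 782 × 0.750 = 1.33×10^6 J m⁻² K⁻¹.
Relaxation time τ = C / λ = 1.33×10^6 / 8.11 = 1.63×10^5 s.
In hours: 1.63×10^5 s / (3600 s/hour) = 45.4 hours.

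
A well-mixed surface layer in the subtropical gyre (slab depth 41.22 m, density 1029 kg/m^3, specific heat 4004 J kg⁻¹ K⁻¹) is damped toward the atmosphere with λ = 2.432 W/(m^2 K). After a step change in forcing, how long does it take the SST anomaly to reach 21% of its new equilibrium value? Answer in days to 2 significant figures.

Areal heat capacity C = ρ c_p D = 1029 × 4004 × 41.22 = 1.70×10^8 J/(m^2 K).
τ = C / λ = 1.70×10^8 / 2.432 = 6.98×10^7 s.
Fraction reached: 1 − e^(−t/τ) = 0.21 ⇒ t = −τ ln(1 − 0.21) = τ × 0.236.
t = 1.65×10^7 s = 191 days.

190 days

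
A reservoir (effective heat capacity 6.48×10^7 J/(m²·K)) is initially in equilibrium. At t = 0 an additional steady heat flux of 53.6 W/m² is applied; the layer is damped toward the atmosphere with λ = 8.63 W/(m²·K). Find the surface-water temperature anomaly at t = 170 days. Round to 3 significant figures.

Areal heat capacity C = 6.48×10^7 J/(m²·K) (given).
τ = C / λ = 6.48×10^7 / 8.63 = 7.51×10^6 s.
Equilibrium anomaly ΔT_eq = F / λ = 53.6 / 8.63 = 6.21 K.
t = 170 days = 1.47×10^7 s, so t/τ = 1.96.
ΔT(t) = ΔT_eq (1 − e^(−t/τ)) = 6.21 × (1 − e^−1.96) = 5.33 K.

5.33 K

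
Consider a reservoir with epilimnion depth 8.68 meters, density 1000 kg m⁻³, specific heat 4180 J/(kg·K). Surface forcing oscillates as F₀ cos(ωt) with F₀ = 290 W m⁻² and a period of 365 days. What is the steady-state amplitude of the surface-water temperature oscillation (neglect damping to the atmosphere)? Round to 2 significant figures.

40 K

Areal heat capacity C = ρ c_p D = 1000 × 4180 × 8.68 = 3.63×10^7 J/(m²·K).
Angular frequency ω = 2π / T = 2π / 3.15×10^7 s = 1.99×10^-7 s⁻¹.
Cω = 3.63×10^7 × 1.99×10^-7 = 7.23 W/(m²·K).
Amplitude A = F₀ / (Cω) = 290 / 7.23 = 40.1 K.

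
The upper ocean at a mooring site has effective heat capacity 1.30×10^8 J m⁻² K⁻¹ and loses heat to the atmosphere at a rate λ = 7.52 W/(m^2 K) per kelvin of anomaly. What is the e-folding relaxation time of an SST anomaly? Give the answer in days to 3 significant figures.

Areal heat capacity C = 1.30×10^8 J m⁻² K⁻¹ (given).
Relaxation time τ = C / λ = 1.30×10^8 / 7.52 = 1.73×10^7 s.
In days: 1.73×10^7 s / (86400 s/day) = 200 days.

200 days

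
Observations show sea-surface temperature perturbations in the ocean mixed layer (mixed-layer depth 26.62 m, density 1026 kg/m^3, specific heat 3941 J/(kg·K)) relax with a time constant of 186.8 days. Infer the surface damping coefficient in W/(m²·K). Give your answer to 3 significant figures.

Areal heat capacity C = ρ c_p D = 1026 × 3941 × 26.62 = 1.08×10^8 J m⁻² K⁻¹.
τ = 186.8 days = 1.61×10^7 s.
λ = C / τ = 1.08×10^8 / 1.61×10^7 = 6.67 W/(m²·K).

6.67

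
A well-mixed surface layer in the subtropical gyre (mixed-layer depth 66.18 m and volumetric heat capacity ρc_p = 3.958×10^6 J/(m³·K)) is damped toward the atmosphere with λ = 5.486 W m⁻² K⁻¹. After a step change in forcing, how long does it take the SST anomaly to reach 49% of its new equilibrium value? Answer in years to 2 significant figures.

1.0 years

Areal heat capacity C = ρc_p × D = 3.958×10^6 × 66.18 = 2.62×10^8 J/(m²·K).
τ = C / λ = 2.62×10^8 / 5.486 = 4.77×10^7 s.
Fraction reached: 1 − e^(−t/τ) = 0.49 ⇒ t = −τ ln(1 − 0.49) = τ × 0.673.
t = 3.22×10^7 s = 1.02 years.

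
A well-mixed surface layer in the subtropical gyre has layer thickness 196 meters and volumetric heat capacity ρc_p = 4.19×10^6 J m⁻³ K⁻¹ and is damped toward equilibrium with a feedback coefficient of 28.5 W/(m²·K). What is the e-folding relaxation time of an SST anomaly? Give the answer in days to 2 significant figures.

330 days

Areal heat capacity C = ρc_p × D = 4.19×10^6 × 196 = 8.21×10^8 J m⁻² K⁻¹.
Relaxation time τ = C / λ = 8.21×10^8 / 28.5 = 2.88×10^7 s.
In days: 2.88×10^7 s / (86400 s/day) = 334 days.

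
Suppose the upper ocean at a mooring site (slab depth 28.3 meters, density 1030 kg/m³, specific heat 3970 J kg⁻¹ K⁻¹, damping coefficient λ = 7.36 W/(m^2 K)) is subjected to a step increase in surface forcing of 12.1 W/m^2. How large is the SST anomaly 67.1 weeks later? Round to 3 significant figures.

1.52 K

Areal heat capacity C = ρ c_p D = 1030 × 3970 × 28.3 = 1.16×10^8 J/(m²·K).
τ = C / λ = 1.16×10^8 / 7.36 = 1.57×10^7 s.
Equilibrium anomaly ΔT_eq = F / λ = 12.1 / 7.36 = 1.64 K.
t = 67.1 weeks = 4.06×10^7 s, so t/τ = 2.58.
ΔT(t) = ΔT_eq (1 − e^(−t/τ)) = 1.64 × (1 − e^−2.58) = 1.52 K.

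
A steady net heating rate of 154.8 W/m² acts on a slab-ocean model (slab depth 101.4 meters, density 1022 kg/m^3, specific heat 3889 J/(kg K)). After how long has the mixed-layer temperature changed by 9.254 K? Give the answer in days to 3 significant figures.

Areal heat capacity C = ρ c_p D = 1022 × 3889 × 101.4 = 4.03×10^8 J/(m^2 K).
Time required: Δt = C ΔT / F = 4.03×10^8 × 9.254 / 154.8 = 2.41×10^7 s.
In days: 2.41×10^7 s / (86400 s/day) = 279 days.

279 days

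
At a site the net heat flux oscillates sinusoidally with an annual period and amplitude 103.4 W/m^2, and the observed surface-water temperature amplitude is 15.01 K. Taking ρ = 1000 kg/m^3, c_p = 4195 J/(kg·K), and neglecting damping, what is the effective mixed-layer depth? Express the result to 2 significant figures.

8.2 m

ω = 2π / 3.15×10^7 s = 1.99×10^-7 s⁻¹.
Required C = F₀ / (A ω) = 103.4 / (15.01 × 1.99×10^-7) = 3.46×10^7 J/(m²·K).
D = C / (ρ c_p) = 3.46×10^7 / (1000 × 4195) = 8.24 m.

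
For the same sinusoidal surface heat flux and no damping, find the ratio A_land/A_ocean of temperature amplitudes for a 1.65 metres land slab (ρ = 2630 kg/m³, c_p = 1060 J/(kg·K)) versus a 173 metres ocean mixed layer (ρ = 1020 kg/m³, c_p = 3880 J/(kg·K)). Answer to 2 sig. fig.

150

C_ocean = 1020 × 3880 × 173 = 6.85×10^8 J/(m²·K).
C_land = 2630 × 1060 × 1.65 = 4.60×10^6 J/(m²·K).
Undamped amplitude ∝ 1/C, so A_land/A_ocean = C_ocean/C_land = 149.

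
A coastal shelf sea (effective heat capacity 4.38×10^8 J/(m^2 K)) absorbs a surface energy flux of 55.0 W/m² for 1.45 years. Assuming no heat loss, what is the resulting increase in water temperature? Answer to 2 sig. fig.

5.7 K

Areal heat capacity C = 4.38×10^8 J/(m^2 K) (given).
Net heat input Q = F Δt = 55.0 × (1.45 years × 3.156×10^7 s/year) = 2.52×10^9 J/m².
ΔT = Q / C = 2.52×10^9 / 4.38×10^8 = 5.75 K.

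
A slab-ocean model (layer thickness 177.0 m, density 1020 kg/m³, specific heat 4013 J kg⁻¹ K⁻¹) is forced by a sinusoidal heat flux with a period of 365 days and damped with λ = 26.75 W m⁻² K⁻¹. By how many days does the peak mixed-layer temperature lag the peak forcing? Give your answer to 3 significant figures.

80.6 days

Areal heat capacity C = ρ c_p D = 1020 × 4013 × 177.0 = 7.25×10^8 J m⁻² K⁻¹.
ω = 2π / 3.15×10^7 s = 1.99×10^-7 s⁻¹.
Phase lag φ = arctan(Cω/λ) = arctan(144/26.75) = 1.39 rad.
Time lag = φ / ω = 1.39 / 1.99×10^-7 = 6.96×10^6 s = 80.6 days.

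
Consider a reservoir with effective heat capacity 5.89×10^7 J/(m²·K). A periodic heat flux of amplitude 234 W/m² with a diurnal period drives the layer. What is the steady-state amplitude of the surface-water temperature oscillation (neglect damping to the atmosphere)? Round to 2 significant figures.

0.055 K

Areal heat capacity C = 5.89×10^7 J/(m²·K) (given).
Angular frequency ω = 2π / T = 2π / 86400 s = 7.27×10^-5 s⁻¹.
Cω = 5.89×10^7 × 7.27×10^-5 = 4280 W/(m²·K).
Amplitude A = F₀ / (Cω) = 234 / 4280 = 0.0546 K.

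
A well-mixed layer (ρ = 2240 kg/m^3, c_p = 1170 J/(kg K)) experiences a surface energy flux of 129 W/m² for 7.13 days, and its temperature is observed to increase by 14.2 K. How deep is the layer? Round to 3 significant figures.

Heat input Q = F Δt = 129 × 6.16×10^5 s = 7.95×10^7 J/m².
Required areal heat capacity C = Q / ΔT = 5.60×10^6 J/(m²·K).
Depth D = C / (ρ c_p) = 5.60×10^6 / (2240 × 1170) = 2.14 m.

2.14 m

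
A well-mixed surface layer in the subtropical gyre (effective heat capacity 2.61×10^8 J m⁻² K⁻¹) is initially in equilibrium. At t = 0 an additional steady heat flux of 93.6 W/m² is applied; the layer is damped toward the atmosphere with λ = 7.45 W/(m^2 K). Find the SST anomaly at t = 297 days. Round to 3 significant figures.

Areal heat capacity C = 2.61×10^8 J m⁻² K⁻¹ (given).
τ = C / λ = 2.61×10^8 / 7.45 = 3.50×10^7 s.
Equilibrium anomaly ΔT_eq = F / λ = 93.6 / 7.45 = 12.6 K.
t = 297 days = 2.57×10^7 s, so t/τ = 0.732.
ΔT(t) = ΔT_eq (1 − e^(−t/τ)) = 12.6 × (1 − e^−0.732) = 6.52 K.

6.52 K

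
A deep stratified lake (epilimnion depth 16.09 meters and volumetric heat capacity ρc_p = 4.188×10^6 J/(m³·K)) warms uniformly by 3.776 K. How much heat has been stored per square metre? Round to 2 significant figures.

2.5×10^8

Areal heat capacity C = ρc_p × D = 4.188×10^6 × 16.09 = 6.74×10^7 J m⁻² K⁻¹.
ΔQ = C ΔT = 6.74×10^7 × 3.776 = 2.54×10^8 J/m².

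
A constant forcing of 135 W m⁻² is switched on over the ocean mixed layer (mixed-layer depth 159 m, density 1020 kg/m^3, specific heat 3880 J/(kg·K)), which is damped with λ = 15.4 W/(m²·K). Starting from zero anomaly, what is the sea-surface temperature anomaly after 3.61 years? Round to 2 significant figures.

8.2 K

Areal heat capacity C = ρ c_p D = 1020 × 3880 × 159 = 6.29×10^8 J m⁻² K⁻¹.
τ = C / λ = 6.29×10^8 / 15.4 = 4.09×10^7 s.
Equilibrium anomaly ΔT_eq = F / λ = 135 / 15.4 = 8.77 K.
t = 3.61 years = 1.14×10^8 s, so t/τ = 2.79.
ΔT(t) = ΔT_eq (1 − e^(−t/τ)) = 8.77 × (1 − e^−2.79) = 8.23 K.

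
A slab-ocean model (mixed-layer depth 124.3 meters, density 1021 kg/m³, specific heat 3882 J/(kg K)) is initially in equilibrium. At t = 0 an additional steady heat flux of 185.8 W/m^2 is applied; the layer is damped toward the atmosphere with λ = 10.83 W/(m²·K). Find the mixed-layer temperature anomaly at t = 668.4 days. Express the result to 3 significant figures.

Areal heat capacity C = ρ c_p D = 1021 × 3882 × 124.3 = 4.93×10^8 J/(m²·K).
τ = C / λ = 4.93×10^8 / 10.83 = 4.55×10^7 s.
Equilibrium anomaly ΔT_eq = F / λ = 185.8 / 10.83 = 17.2 K.
t = 668.4 days = 5.77×10^7 s, so t/τ = 1.27.
ΔT(t) = ΔT_eq (1 − e^(−t/τ)) = 17.2 × (1 − e^−1.27) = 12.3 K.

12.3 K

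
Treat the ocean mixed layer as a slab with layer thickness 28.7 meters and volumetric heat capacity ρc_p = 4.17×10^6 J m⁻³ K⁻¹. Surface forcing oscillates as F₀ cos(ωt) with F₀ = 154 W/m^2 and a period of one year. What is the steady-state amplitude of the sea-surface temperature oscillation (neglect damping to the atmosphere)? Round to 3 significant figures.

Areal heat capacity C = ρc_p × D = 4.17×10^6 × 28.7 = 1.20×10^8 J m⁻² K⁻¹.
Angular frequency ω = 2π / T = 2π / 3.15×10^7 s = 1.99×10^-7 s⁻¹.
Cω = 1.20×10^8 × 1.99×10^-7 = 23.8 W/(m²·K).
Amplitude A = F₀ / (Cω) = 154 / 23.8 = 6.46 K.

6.46 K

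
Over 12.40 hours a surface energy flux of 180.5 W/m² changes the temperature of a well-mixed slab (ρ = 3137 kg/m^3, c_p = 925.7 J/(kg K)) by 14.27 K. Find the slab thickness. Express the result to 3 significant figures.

Heat input Q = F Δt = 180.5 × 44600 s = 8.06×10^6 J/m².
Required areal heat capacity C = Q / ΔT = 5.65×10^5 J/(m²·K).
Depth D = C / (ρ c_p) = 5.65×10^5 / (3137 × 925.7) = 0.194 m.

0.194 m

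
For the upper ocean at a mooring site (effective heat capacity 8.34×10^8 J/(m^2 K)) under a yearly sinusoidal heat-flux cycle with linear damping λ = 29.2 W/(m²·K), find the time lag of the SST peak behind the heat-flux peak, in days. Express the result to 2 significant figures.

Areal heat capacity C = 8.34×10^8 J/(m^2 K) (given).
ω = 2π / 3.15×10^7 s = 1.99×10^-7 s⁻¹.
Phase lag φ = arctan(Cω/λ) = arctan(166/29.2) = 1.40 rad.
Time lag = φ / ω = 1.40 / 1.99×10^-7 = 7.01×10^6 s = 81.1 days.

81 days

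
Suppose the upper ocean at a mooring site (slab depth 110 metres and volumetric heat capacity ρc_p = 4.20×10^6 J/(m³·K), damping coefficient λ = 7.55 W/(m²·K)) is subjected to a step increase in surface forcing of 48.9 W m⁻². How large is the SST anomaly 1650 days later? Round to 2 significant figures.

Areal heat capacity C = ρc_p × D = 4.20×10^6 × 110 = 4.62×10^8 J m⁻² K⁻¹.
τ = C / λ = 4.62×10^8 / 7.55 = 6.12×10^7 s.
Equilibrium anomaly ΔT_eq = F / λ = 48.9 / 7.55 = 6.48 K.
t = 1650 days = 1.43×10^8 s, so t/τ = 2.33.
ΔT(t) = ΔT_eq (1 − e^(−t/τ)) = 6.48 × (1 − e^−2.33) = 5.85 K.

5.8 K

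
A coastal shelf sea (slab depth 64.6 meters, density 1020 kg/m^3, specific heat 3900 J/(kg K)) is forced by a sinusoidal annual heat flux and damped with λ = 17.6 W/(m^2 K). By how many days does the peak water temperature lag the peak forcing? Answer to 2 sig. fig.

72 days

Areal heat capacity C = ρ c_p D = 1020 × 3900 × 64.6 = 2.57×10^8 J/(m^2 K).
ω = 2π / 3.15×10^7 s = 1.99×10^-7 s⁻¹.
Phase lag φ = arctan(Cω/λ) = arctan(51.2/17.6) = 1.24 rad.
Time lag = φ / ω = 1.24 / 1.99×10^-7 = 6.22×10^6 s = 72.0 days.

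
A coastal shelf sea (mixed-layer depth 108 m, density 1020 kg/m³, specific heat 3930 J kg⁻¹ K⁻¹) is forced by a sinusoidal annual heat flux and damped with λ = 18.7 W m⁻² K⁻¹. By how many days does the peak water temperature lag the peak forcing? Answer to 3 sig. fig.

78.8 days

Areal heat capacity C = ρ c_p D = 1020 × 3930 × 108 = 4.33×10^8 J/(m^2 K).
ω = 2π / 3.15×10^7 s = 1.99×10^-7 s⁻¹.
Phase lag φ = arctan(Cω/λ) = arctan(86.3/18.7) = 1.36 rad.
Time lag = φ / ω = 1.36 / 1.99×10^-7 = 6.81×10^6 s = 78.8 days.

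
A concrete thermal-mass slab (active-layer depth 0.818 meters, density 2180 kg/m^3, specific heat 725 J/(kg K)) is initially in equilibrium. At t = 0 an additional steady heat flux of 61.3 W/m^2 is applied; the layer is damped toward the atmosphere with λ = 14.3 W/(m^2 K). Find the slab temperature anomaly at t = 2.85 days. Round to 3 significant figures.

4.01 K

Areal heat capacity C = ρ c_p D = 2180 × 725 × 0.818 = 1.29×10^6 J m⁻² K⁻¹.
τ = C / λ = 1.29×10^6 / 14.3 = 90400 s.
Equilibrium anomaly ΔT_eq = F / λ = 61.3 / 14.3 = 4.29 K.
t = 2.85 days = 2.46×10^5 s, so t/τ = 2.72.
ΔT(t) = ΔT_eq (1 − e^(−t/τ)) = 4.29 × (1 − e^−2.72) = 4.01 K.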